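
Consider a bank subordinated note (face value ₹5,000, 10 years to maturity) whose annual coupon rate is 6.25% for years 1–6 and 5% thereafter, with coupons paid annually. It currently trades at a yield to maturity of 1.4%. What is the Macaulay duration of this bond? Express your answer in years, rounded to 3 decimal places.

Periodic yield y = 0.014. Discount each cash flow and weight by its year:
  t   CF        PV=CF/(1+0.014)^t    t·PV
  1       312.50       308.1854       308.1854
  2       312.50       303.9304       607.8608
  3       312.50       299.7341       899.2023
  4       312.50       295.5958     1,182.3830
  5       312.50       291.5146     1,457.5728
  6       312.50       287.4897     1,724.9382
  7       250.00       226.8163     1,587.7143
  8       250.00       223.6847     1,789.4780
  9       250.00       220.5964     1,985.3676
  10    5,250.00     4,568.5644    45,685.6442
  Σ                  7,026.1118    57,228.3466
Price P = Σ PV = 7,026.1118.
Macaulay duration = Σ(t·PV) / P = 57,228.3466 / 7,026.1118 = 8.14509 years.

8.145 years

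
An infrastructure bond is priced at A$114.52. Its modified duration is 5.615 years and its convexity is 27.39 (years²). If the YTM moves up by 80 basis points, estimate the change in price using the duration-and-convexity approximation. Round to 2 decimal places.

-A$5.04

Duration effect: -D_mod·Δy = -5.615 × (+0.008) = -0.044920
Convexity effect: ½·C·(Δy)² = 0.5 × 27.39 × (0.008)² = +0.00087648
ΔP/P ≈ -0.044920 + 0.00087648 = -0.04404352
ΔP ≈ 114.52 × (-0.04404352) = -5.0438639104.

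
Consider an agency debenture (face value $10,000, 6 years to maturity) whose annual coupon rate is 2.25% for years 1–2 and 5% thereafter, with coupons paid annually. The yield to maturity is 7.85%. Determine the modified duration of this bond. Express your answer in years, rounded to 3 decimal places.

Periodic yield y = 0.0785. First find Macaulay duration:
  t   CF        PV=CF/(1+0.0785)^t    t·PV
  1       225.00       208.6231       208.6231
  2       225.00       193.4382       386.8764
  3       500.00       398.5745     1,195.7236
  4       500.00       369.5638     1,478.2551
  5       500.00       342.6646     1,713.3231
  6    10,500.00     6,672.1900    40,033.1398
  Σ                  8,185.0542    45,015.9411
P = 8,185.0542; Macaulay duration = 45,015.9411 / 8,185.0542 = 5.49977 years.
Modified duration = D_Mac / (1 + y) = 5.49977 / 1.0785 = 5.09947 years.

5.099 years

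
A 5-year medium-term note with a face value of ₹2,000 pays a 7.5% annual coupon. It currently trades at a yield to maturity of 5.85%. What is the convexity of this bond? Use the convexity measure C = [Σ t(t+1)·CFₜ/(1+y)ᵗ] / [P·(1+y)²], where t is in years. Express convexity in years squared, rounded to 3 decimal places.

22.332

With y = 0.0585:
  t   CF        PV=CF/(1+0.0585)^t    t·PV        t(t+1)·PV
  1       150.00       141.7100       141.7100         283.4199
  2       150.00       133.8781       267.7562         803.2686
  3       150.00       126.4791       379.4372       1,517.7489
  4       150.00       119.4890       477.9559       2,389.7794
  5     2,150.00     1,618.0210     8,090.1049      48,540.6294
  Σ                  2,139.5771     9,356.9641      53,534.8461
P = 2,139.5771.
Convexity = Σ t(t+1)·PV / [P·(1+y)²] = 53,534.8461 / (2,139.5771 × 1.120422) = 22.33196.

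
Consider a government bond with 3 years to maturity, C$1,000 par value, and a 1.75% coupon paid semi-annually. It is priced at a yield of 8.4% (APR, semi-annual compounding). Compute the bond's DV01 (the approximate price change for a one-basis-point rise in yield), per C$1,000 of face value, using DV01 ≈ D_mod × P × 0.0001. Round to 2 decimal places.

C$0.23

Periodic yield y = 0.042.
  t   CF        PV=CF/(1+0.042)^t    t·PV
  1         8.75         8.3973         8.3973
  2         8.75         8.0588        16.1177
  3         8.75         7.7340        23.2020
  4         8.75         7.4223        29.6891
  5         8.75         7.1231        35.6155
  6     1,008.75       788.0926     4,728.5554
  Σ                    826.8281     4,841.5771
P = 826.8281; D_Mac = 5.85560 half-year periods = 2.92780 yrs; D_mod = 2.80979 yrs.
DV01 ≈ 2.80979 × 826.8281 × 0.0001 = 0.232321.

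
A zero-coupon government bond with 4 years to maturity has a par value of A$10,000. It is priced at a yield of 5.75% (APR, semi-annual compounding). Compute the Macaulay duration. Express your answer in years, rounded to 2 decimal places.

A zero-coupon bond has a single cash flow at maturity, so its Macaulay duration equals its maturity: 4 years.
(Equivalently: 8 semi-annual periods ÷ 2 = 4 years.)

4.00 years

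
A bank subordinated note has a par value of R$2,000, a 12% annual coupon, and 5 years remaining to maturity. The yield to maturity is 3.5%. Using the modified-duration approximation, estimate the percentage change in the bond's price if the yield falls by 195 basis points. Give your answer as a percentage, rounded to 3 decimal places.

+7.894%

Periodic yield y = 0.035. Modified duration first:
  t   CF        PV=CF/(1+0.035)^t    t·PV
  1       240.00       231.8841       231.8841
  2       240.00       224.0426       448.0851
  3       240.00       216.4662       649.3987
  4       240.00       209.1461       836.5845
  5     2,240.00     1,886.0199     9,430.0995
  Σ                  2,767.5589    11,596.0519
P = 2,767.5589; D_Mac = 4.18999 yrs; D_mod = 4.18999/(1+0.035) = 4.04830 yrs.
ΔP/P ≈ -D_mod · Δy = -4.04830 × (-0.0195) = +0.078942 = +7.8942%.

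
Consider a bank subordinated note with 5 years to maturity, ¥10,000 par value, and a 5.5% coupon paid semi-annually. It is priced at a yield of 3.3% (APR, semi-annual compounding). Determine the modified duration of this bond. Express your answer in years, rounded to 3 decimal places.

4.398 years

Periodic yield y = 0.0165. First find Macaulay duration:
  t   CF        PV=CF/(1+0.0165)^t    t·PV
  1       275.00       270.5362       270.5362
  2       275.00       266.1448       532.2895
  3       275.00       261.8247       785.4740
  4       275.00       257.5747     1,030.2987
  5       275.00       253.3937     1,266.9684
  6       275.00       249.2806     1,495.6833
  7       275.00       245.2342     1,716.6393
  8       275.00       241.2535     1,930.0280
  9       275.00       237.3374     2,136.0369
  10   10,275.00     8,723.8462    87,238.4621
  Σ                 11,006.4258    98,402.4164
P = 11,006.4258; Macaulay duration = 98,402.4164 / 11,006.4258 = 8.94045 half-year periods = 4.47023 years.
Modified duration = D_Mac / (1 + y) = 4.47023 / 1.0165 = 4.39766 years.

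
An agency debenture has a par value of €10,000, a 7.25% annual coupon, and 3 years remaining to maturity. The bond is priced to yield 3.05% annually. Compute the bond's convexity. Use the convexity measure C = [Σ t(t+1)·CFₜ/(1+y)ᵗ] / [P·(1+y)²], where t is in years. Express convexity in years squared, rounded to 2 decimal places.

With y = 0.0305:
  t   CF        PV=CF/(1+0.0305)^t    t·PV        t(t+1)·PV
  1       725.00       703.5420       703.5420       1,407.0839
  2       725.00       682.7190     1,365.4381       4,096.3142
  3    10,725.00     9,800.6146    29,401.8439     117,607.3755
  Σ                 11,186.8756    31,470.8239     123,110.7737
P = 11,186.8756.
Convexity = Σ t(t+1)·PV / [P·(1+y)²] = 123,110.7737 / (11,186.8756 × 1.061930) = 10.36314.

10.36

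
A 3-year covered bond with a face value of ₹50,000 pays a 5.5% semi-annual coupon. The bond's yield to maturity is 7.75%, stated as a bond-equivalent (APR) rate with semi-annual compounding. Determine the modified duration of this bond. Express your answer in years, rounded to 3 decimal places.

2.695 years

Periodic yield y = 0.03875. First find Macaulay duration:
  t   CF        PV=CF/(1+0.03875)^t    t·PV
  1     1,375.00     1,323.7064     1,323.7064
  2     1,375.00     1,274.3262     2,548.6525
  3     1,375.00     1,226.7882     3,680.3646
  4     1,375.00     1,181.0235     4,724.0941
  5     1,375.00     1,136.9661     5,684.8305
  6    51,375.00    40,896.4503   245,378.7018
  Σ                 47,039.2607   263,340.3499
P = 47,039.2607; Macaulay duration = 263,340.3499 / 47,039.2607 = 5.59831 half-year periods = 2.79915 years.
Modified duration = D_Mac / (1 + y) = 2.79915 / 1.03875 = 2.69473 years.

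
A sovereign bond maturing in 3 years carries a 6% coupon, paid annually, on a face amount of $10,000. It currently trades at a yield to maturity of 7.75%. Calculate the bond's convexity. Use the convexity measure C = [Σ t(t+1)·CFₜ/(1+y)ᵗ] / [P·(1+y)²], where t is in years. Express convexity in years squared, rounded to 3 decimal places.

With y = 0.0775:
  t   CF        PV=CF/(1+0.0775)^t    t·PV        t(t+1)·PV
  1       600.00       556.8445       556.8445       1,113.6891
  2       600.00       516.7931     1,033.5862       3,100.7585
  3    10,600.00     8,473.3282    25,419.9846     101,679.9385
  Σ                  9,546.9658    27,010.4153     105,894.3861
P = 9,546.9658.
Convexity = Σ t(t+1)·PV / [P·(1+y)²] = 105,894.3861 / (9,546.9658 × 1.161006) = 9.55373.

9.554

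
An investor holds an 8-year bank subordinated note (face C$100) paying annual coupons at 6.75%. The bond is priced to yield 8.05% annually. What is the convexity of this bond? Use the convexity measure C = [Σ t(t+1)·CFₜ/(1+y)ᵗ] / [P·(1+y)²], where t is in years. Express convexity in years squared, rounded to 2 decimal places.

With y = 0.0805:
  t   CF        PV=CF/(1+0.0805)^t    t·PV        t(t+1)·PV
  1         6.75         6.2471         6.2471          12.4942
  2         6.75         5.7817        11.5634          34.6901
  3         6.75         5.3509        16.0528          64.2112
  4         6.75         4.9523        19.8091          99.0455
  5         6.75         4.5833        22.9166         137.4995
  6         6.75         4.2418        25.4511         178.1576
  7         6.75         3.9258        27.4807         219.8459
  8       106.75        57.4605       459.6843       4,137.1590
  Σ                     92.5435       589.2051       4,883.1030
P = 92.5435.
Convexity = Σ t(t+1)·PV / [P·(1+y)²] = 4,883.1030 / (92.5435 × 1.167480) = 45.19603.

45.20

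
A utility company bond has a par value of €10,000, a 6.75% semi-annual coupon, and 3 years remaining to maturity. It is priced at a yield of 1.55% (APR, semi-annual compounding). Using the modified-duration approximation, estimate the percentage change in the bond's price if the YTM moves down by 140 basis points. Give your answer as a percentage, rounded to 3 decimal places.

Periodic yield y = 0.00775. Modified duration first:
  t   CF        PV=CF/(1+0.00775)^t    t·PV
  1       337.50       334.9045       334.9045
  2       337.50       332.3289       664.6579
  3       337.50       329.7732       989.3196
  4       337.50       327.2371     1,308.9484
  5       337.50       324.7205     1,623.6026
  6    10,337.50     9,869.5802    59,217.4814
  Σ                 11,518.5445    64,138.9144
P = 11,518.5445; D_Mac = 5.56832 half-year periods = 2.78416 yrs; D_mod = 2.78416/(1+0.00775) = 2.76275 yrs.
ΔP/P ≈ -D_mod · Δy = -2.76275 × (-0.014) = +0.038678 = +3.8678%.

+3.868%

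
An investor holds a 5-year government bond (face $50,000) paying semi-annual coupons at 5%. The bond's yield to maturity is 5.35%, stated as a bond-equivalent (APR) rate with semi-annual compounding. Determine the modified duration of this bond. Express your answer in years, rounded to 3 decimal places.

4.364 years

Periodic yield y = 0.02675. First find Macaulay duration:
  t   CF        PV=CF/(1+0.02675)^t    t·PV
  1     1,250.00     1,217.4336     1,217.4336
  2     1,250.00     1,185.7158     2,371.4315
  3     1,250.00     1,154.8242     3,464.4726
  4     1,250.00     1,124.7375     4,498.9499
  5     1,250.00     1,095.4346     5,477.1730
  6     1,250.00     1,066.8952     6,401.3709
  7     1,250.00     1,039.0993     7,273.6948
  8     1,250.00     1,012.0275     8,096.2201
  9     1,250.00       985.6611     8,870.9497
  10   51,250.00    39,359.2446   393,592.4458
  Σ                 49,241.0733   441,264.1421
P = 49,241.0733; Macaulay duration = 441,264.1421 / 49,241.0733 = 8.96130 half-year periods = 4.48065 years.
Modified duration = D_Mac / (1 + y) = 4.48065 / 1.02675 = 4.36392 years.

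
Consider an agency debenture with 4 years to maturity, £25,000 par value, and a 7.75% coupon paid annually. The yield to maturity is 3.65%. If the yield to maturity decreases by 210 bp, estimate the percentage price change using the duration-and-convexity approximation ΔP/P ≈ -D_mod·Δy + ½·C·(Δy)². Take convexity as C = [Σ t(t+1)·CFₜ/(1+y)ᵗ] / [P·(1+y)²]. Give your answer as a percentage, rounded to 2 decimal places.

With y = 0.0365:
  t   CF        PV=CF/(1+0.0365)^t    t·PV        t(t+1)·PV
  1     1,937.50     1,869.2716     1,869.2716       3,738.5432
  2     1,937.50     1,803.4458     3,606.8916      10,820.6749
  3     1,937.50     1,739.9381     5,219.8142      20,879.2569
  4    26,937.50    23,338.8827    93,355.5309     466,777.6546
  Σ                 28,751.5382   104,051.5084     502,216.1295
P = 28,751.5382; D_Mac = 3.61899 yrs; D_mod = 3.49155 yrs; C = 16.25889.
Duration effect: -3.49155 × (-0.021) = +0.073323
Convexity effect: 0.5 × 16.25889 × (-0.021)² = +0.0035851
ΔP/P ≈ +0.073323 + 0.0035851 = +0.076908 = +7.6908%.

+7.69%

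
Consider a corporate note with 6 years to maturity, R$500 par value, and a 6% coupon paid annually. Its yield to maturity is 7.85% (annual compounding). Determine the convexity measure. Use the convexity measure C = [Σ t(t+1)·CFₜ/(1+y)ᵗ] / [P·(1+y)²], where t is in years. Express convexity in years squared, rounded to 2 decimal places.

29.54

With y = 0.0785:
  t   CF        PV=CF/(1+0.0785)^t    t·PV        t(t+1)·PV
  1        30.00        27.8164        27.8164          55.6328
  2        30.00        25.7918        51.5835         154.7506
  3        30.00        23.9145        71.7434         286.9737
  4        30.00        22.1738        88.6953         443.4765
  5        30.00        20.5599       102.7994         616.7963
  6       530.00       336.7867     2,020.7204      14,145.0427
  Σ                    457.0431     2,363.3584      15,702.6726
P = 457.0431.
Convexity = Σ t(t+1)·PV / [P·(1+y)²] = 15,702.6726 / (457.0431 × 1.163162) = 29.53766.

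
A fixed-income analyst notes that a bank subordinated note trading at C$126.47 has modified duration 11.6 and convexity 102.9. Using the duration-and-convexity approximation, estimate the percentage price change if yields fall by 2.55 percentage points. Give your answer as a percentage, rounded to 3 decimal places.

Duration effect: -D_mod·Δy = -11.6 × (-0.0255) = +0.295800
Convexity effect: ½·C·(Δy)² = 0.5 × 102.9 × (-0.0255)² = +0.0334553625
ΔP/P ≈ +0.295800 + 0.0334553625 = +0.3292553625
= +32.92553625%.

+32.926%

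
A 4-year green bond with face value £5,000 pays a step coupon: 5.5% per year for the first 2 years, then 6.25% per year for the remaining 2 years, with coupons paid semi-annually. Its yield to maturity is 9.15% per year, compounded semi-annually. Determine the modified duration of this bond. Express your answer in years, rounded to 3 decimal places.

Periodic yield y = 0.04575. First find Macaulay duration:
  t   CF        PV=CF/(1+0.04575)^t    t·PV
  1       137.50       131.4846       131.4846
  2       137.50       125.7323       251.4647
  3       137.50       120.2317       360.6952
  4       137.50       114.9718       459.8871
  5       156.25       124.9340       624.6700
  6       156.25       119.4683       716.8100
  7       156.25       114.2418       799.6924
  8     5,156.25     3,605.0474    28,840.3792
  Σ                  4,456.1119    32,185.0831
P = 4,456.1119; Macaulay duration = 32,185.0831 / 4,456.1119 = 7.22268 half-year periods = 3.61134 years.
Modified duration = D_Mac / (1 + y) = 3.61134 / 1.04575 = 3.45335 years.

3.453 years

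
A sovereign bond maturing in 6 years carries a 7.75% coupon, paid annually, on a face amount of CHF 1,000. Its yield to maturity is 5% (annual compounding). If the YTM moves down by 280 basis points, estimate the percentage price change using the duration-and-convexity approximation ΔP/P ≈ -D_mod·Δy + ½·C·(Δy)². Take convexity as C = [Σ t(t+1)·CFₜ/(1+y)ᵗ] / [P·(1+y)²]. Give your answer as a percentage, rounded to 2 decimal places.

+14.76%

With y = 0.05:
  t   CF        PV=CF/(1+0.05)^t    t·PV        t(t+1)·PV
  1        77.50        73.8095        73.8095         147.6190
  2        77.50        70.2948       140.5896         421.7687
  3        77.50        66.9474       200.8422         803.3690
  4        77.50        63.7594       255.0378       1,275.1888
  5        77.50        60.7233       303.6164       1,821.6983
  6     1,077.50       804.0471     4,824.2825      33,769.9778
  Σ                  1,139.5815     5,798.1780      38,239.6217
P = 1,139.5815; D_Mac = 5.08799 yrs; D_mod = 4.84570 yrs; C = 30.43614.
Duration effect: -4.84570 × (-0.028) = +0.135680
Convexity effect: 0.5 × 30.43614 × (-0.028)² = +0.0119310
ΔP/P ≈ +0.135680 + 0.0119310 = +0.147611 = +14.7611%.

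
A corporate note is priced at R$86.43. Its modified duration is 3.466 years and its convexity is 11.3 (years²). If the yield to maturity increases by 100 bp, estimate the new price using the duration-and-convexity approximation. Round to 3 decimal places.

R$83.483

Duration effect: -D_mod·Δy = -3.466 × (+0.01) = -0.034660
Convexity effect: ½·C·(Δy)² = 0.5 × 11.3 × (0.01)² = +0.0005650
ΔP/P ≈ -0.034660 + 0.0005650 = -0.034095
New price ≈ 86.43 × (1 - 0.034095) = 83.48316915.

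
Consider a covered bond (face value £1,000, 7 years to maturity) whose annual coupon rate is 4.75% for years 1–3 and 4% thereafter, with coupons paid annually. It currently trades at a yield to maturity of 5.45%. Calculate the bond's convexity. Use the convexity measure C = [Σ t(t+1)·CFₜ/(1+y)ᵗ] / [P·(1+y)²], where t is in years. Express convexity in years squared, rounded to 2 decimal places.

With y = 0.0545:
  t   CF        PV=CF/(1+0.0545)^t    t·PV        t(t+1)·PV
  1        47.50        45.0450        45.0450          90.0901
  2        47.50        42.7170        85.4339         256.3018
  3        47.50        40.5092       121.5277         486.1106
  4        40.00        32.3500       129.3998         646.9991
  5        40.00        30.6780       153.3900         920.3401
  6        40.00        29.0925       174.5548       1,221.8834
  7     1,040.00       717.3106     5,021.1742      40,169.3938
  Σ                    937.7023     5,730.5255      43,791.1189
P = 937.7023.
Convexity = Σ t(t+1)·PV / [P·(1+y)²] = 43,791.1189 / (937.7023 × 1.111970) = 41.99793.

42.00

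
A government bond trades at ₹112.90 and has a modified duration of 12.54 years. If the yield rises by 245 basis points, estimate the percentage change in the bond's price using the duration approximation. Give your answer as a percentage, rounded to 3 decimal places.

-30.723%

Duration approximation: ΔP/P ≈ -D_mod · Δy = -12.54 × (+0.0245) = -0.307230.
As a percentage: -30.7230%.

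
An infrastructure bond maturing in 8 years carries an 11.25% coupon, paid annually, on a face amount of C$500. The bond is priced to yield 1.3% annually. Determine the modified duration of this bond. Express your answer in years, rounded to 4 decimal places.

Periodic yield y = 0.013. First find Macaulay duration:
  t   CF        PV=CF/(1+0.013)^t    t·PV
  1        56.25        55.5281        55.5281
  2        56.25        54.8155       109.6311
  3        56.25        54.1121       162.3362
  4        56.25        53.4176       213.6706
  5        56.25        52.7321       263.6606
  6        56.25        52.0554       312.3324
  7        56.25        51.3874       359.7116
  8       556.25       501.6427     4,013.1413
  Σ                    875.6910     5,490.0120
P = 875.6910; Macaulay duration = 5,490.0120 / 875.6910 = 6.26935 years.
Modified duration = D_Mac / (1 + y) = 6.26935 / 1.013 = 6.18889 years.

6.1889 years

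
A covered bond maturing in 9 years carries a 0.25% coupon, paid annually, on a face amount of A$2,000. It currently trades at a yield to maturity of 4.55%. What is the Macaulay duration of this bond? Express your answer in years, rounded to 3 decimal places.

8.887 years

Periodic yield y = 0.0455. Discount each cash flow and weight by its year:
  t   CF        PV=CF/(1+0.0455)^t    t·PV
  1         5.00         4.7824         4.7824
  2         5.00         4.5743         9.1485
  3         5.00         4.3752        13.1256
  4         5.00         4.1848        16.7392
  5         5.00         4.0027        20.0134
  6         5.00         3.8285        22.9708
  7         5.00         3.6619        25.6330
  8         5.00         3.5025        28.0200
  9     2,005.00     1,343.3774    12,090.3967
  Σ                  1,376.2896    12,230.8296
Price P = Σ PV = 1,376.2896.
Macaulay duration = Σ(t·PV) / P = 12,230.8296 / 1,376.2896 = 8.88681 years.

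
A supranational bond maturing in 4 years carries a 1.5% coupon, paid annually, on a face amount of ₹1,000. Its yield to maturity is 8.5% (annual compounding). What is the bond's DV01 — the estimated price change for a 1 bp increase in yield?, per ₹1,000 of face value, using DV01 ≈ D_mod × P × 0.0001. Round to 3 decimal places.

₹0.277

Periodic yield y = 0.085.
  t   CF        PV=CF/(1+0.085)^t    t·PV
  1        15.00        13.8249        13.8249
  2        15.00        12.7418        25.4837
  3        15.00        11.7436        35.2309
  4     1,015.00       732.3979     2,929.5916
  Σ                    770.7082     3,004.1310
P = 770.7082; D_Mac = 3.89788 yrs; D_mod = 3.59252 yrs.
DV01 ≈ 3.59252 × 770.7082 × 0.0001 = 0.276878.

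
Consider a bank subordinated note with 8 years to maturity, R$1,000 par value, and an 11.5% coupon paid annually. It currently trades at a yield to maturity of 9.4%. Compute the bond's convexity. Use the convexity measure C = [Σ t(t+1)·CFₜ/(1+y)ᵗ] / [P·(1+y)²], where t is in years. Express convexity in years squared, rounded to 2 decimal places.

38.25

With y = 0.094:
  t   CF        PV=CF/(1+0.094)^t    t·PV        t(t+1)·PV
  1       115.00       105.1188       105.1188         210.2377
  2       115.00        96.0867       192.1734         576.5201
  3       115.00        87.8306       263.4918       1,053.9673
  4       115.00        80.2839       321.1357       1,605.6783
  5       115.00        73.3857       366.9283       2,201.5699
  6       115.00        67.0801       402.4808       2,817.3655
  7       115.00        61.3164       429.2147       3,433.7179
  8     1,115.00       543.4208     4,347.3667      39,126.3007
  Σ                  1,114.5231     6,427.9103      51,025.3574
P = 1,114.5231.
Convexity = Σ t(t+1)·PV / [P·(1+y)²] = 51,025.3574 / (1,114.5231 × 1.196836) = 38.25272.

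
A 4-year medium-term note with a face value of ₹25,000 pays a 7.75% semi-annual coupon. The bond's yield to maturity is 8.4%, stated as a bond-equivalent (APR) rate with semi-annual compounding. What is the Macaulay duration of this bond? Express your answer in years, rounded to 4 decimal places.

Periodic yield y = 0.042. Discount each cash flow and weight by its period:
  t   CF        PV=CF/(1+0.042)^t    t·PV
  1       968.75       929.7025       929.7025
  2       968.75       892.2289     1,784.4578
  3       968.75       856.2657     2,568.7972
  4       968.75       821.7521     3,287.0085
  5       968.75       788.6297     3,943.1484
  6       968.75       756.8423     4,541.0539
  7       968.75       726.3362     5,084.3533
  8    25,968.75    18,685.6966   149,485.5731
  Σ                 24,457.4541   171,624.0946
Price P = Σ PV = 24,457.4541.
Macaulay duration = Σ(t·PV) / P = 171,624.0946 / 24,457.4541 = 7.01725 half-year periods.
In years: 7.01725 / 2 = 3.50863 years.

3.5086 years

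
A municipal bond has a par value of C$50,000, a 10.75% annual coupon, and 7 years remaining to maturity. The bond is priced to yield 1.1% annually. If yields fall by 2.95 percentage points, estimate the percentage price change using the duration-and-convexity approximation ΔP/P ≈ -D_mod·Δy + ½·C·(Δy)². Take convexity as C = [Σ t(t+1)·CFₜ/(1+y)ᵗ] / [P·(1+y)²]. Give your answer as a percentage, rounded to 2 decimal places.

+18.32%

With y = 0.011:
  t   CF        PV=CF/(1+0.011)^t    t·PV        t(t+1)·PV
  1     5,375.00     5,316.5183     5,316.5183      10,633.0366
  2     5,375.00     5,258.6729    10,517.3458      31,552.0374
  3     5,375.00     5,201.4569    15,604.3706      62,417.4825
  4     5,375.00     5,144.8634    20,579.4535     102,897.2675
  5     5,375.00     5,088.8856    25,444.4282     152,666.5690
  6     5,375.00     5,033.5169    30,201.1017     211,407.7117
  7    55,375.00    51,292.7106   359,048.9741   2,872,391.7924
  Σ                 82,336.6246   466,712.1921   3,443,965.8970
P = 82,336.6246; D_Mac = 5.66834 yrs; D_mod = 5.60667 yrs; C = 40.92262.
Duration effect: -5.60667 × (-0.0295) = +0.165397
Convexity effect: 0.5 × 40.92262 × (-0.0295)² = +0.0178065
ΔP/P ≈ +0.165397 + 0.0178065 = +0.183203 = +18.3203%.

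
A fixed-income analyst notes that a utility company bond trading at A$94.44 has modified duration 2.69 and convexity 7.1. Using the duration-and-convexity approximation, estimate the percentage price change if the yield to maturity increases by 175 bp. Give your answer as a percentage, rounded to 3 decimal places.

-4.599%

Duration effect: -D_mod·Δy = -2.69 × (+0.0175) = -0.047075
Convexity effect: ½·C·(Δy)² = 0.5 × 7.1 × (0.0175)² = +0.0010871875
ΔP/P ≈ -0.047075 + 0.0010871875 = -0.0459878125
= -4.59878125%.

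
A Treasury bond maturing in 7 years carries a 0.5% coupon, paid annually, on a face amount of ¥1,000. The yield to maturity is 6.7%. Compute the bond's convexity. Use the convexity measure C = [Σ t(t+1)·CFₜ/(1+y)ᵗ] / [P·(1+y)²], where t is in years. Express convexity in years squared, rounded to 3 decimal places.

With y = 0.067:
  t   CF        PV=CF/(1+0.067)^t    t·PV        t(t+1)·PV
  1         5.00         4.6860         4.6860           9.3721
  2         5.00         4.3918         8.7836          26.3507
  3         5.00         4.1160        12.3480          49.3922
  4         5.00         3.8576        15.4302          77.1511
  5         5.00         3.6153        18.0766         108.4599
  6         5.00         3.3883        20.3299         142.3091
  7     1,005.00       638.2857     4,468.0000      35,744.0001
  Σ                    662.3408     4,547.6544      36,157.0352
P = 662.3408.
Convexity = Σ t(t+1)·PV / [P·(1+y)²] = 36,157.0352 / (662.3408 × 1.138489) = 47.94932.

47.949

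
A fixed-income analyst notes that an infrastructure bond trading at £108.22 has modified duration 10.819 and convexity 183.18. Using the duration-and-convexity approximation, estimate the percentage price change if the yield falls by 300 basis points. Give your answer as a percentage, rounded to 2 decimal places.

Duration effect: -D_mod·Δy = -10.819 × (-0.03) = +0.324570
Convexity effect: ½·C·(Δy)² = 0.5 × 183.18 × (-0.03)² = +0.0824310
ΔP/P ≈ +0.324570 + 0.0824310 = +0.407001
= +40.7001%.

+40.70%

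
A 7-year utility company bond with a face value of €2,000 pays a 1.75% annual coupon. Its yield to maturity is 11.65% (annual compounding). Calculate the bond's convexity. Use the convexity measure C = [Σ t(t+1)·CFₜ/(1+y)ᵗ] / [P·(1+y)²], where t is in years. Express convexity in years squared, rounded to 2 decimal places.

With y = 0.1165:
  t   CF        PV=CF/(1+0.1165)^t    t·PV        t(t+1)·PV
  1        35.00        31.3480        31.3480          62.6959
  2        35.00        28.0770        56.1540         168.4620
  3        35.00        25.1473        75.4420         301.7679
  4        35.00        22.5234        90.0934         450.4672
  5        35.00        20.1732       100.8659         605.1955
  6        35.00        18.0682       108.4094         758.8658
  7     2,035.00       940.9213     6,586.4494      52,691.5954
  Σ                  1,086.2584     7,048.7621      55,039.0497
P = 1,086.2584.
Convexity = Σ t(t+1)·PV / [P·(1+y)²] = 55,039.0497 / (1,086.2584 × 1.246572) = 40.64623.

40.65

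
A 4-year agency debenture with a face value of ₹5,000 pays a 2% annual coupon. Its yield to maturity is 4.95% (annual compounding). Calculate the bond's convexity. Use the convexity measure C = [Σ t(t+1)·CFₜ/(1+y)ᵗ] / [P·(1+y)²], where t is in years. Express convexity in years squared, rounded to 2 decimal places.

With y = 0.0495:
  t   CF        PV=CF/(1+0.0495)^t    t·PV        t(t+1)·PV
  1       100.00        95.2835        95.2835         190.5669
  2       100.00        90.7894       181.5788         544.7364
  3       100.00        86.5073       259.5218       1,038.0874
  4     5,100.00     4,203.7841    16,815.1364      84,075.6822
  Σ                  4,476.3643    17,351.5206      85,849.0729
P = 4,476.3643.
Convexity = Σ t(t+1)·PV / [P·(1+y)²] = 85,849.0729 / (4,476.3643 × 1.101450) = 17.41187.

17.41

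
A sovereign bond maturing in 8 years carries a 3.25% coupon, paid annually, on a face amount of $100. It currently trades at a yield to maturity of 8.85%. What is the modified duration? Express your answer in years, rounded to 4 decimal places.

6.3979 years

Periodic yield y = 0.0885. First find Macaulay duration:
  t   CF        PV=CF/(1+0.0885)^t    t·PV
  1         3.25         2.9858         2.9858
  2         3.25         2.7430         5.4860
  3         3.25         2.5200         7.5600
  4         3.25         2.3151         9.2604
  5         3.25         2.1269        10.6344
  6         3.25         1.9539        11.7237
  7         3.25         1.7951        12.5656
  8       103.25        52.3917       419.1337
  Σ                     68.8315       479.3494
P = 68.8315; Macaulay duration = 479.3494 / 68.8315 = 6.96410 years.
Modified duration = D_Mac / (1 + y) = 6.96410 / 1.0885 = 6.39789 years.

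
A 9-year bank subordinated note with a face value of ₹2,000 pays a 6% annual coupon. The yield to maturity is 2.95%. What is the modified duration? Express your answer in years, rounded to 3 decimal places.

7.201 years

Periodic yield y = 0.0295. First find Macaulay duration:
  t   CF        PV=CF/(1+0.0295)^t    t·PV
  1       120.00       116.5614       116.5614
  2       120.00       113.2214       226.4428
  3       120.00       109.9771       329.9312
  4       120.00       106.8257       427.3029
  5       120.00       103.7647       518.8233
  6       120.00       100.7913       604.7479
  7       120.00        97.9032       685.3222
  8       120.00        95.0978       760.7823
  9     2,120.00     1,631.9194    14,687.2745
  Σ                  2,476.0620    18,357.1887
P = 2,476.0620; Macaulay duration = 18,357.1887 / 2,476.0620 = 7.41386 years.
Modified duration = D_Mac / (1 + y) = 7.41386 / 1.0295 = 7.20142 years.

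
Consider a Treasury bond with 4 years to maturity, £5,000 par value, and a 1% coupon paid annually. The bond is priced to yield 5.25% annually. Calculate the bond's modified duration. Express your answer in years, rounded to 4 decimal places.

3.7389 years

Periodic yield y = 0.0525. First find Macaulay duration:
  t   CF        PV=CF/(1+0.0525)^t    t·PV
  1        50.00        47.5059        47.5059
  2        50.00        45.1363        90.2726
  3        50.00        42.8848       128.6545
  4     5,050.00     4,115.3138    16,461.2553
  Σ                  4,250.8409    16,727.6883
P = 4,250.8409; Macaulay duration = 16,727.6883 / 4,250.8409 = 3.93515 years.
Modified duration = D_Mac / (1 + y) = 3.93515 / 1.0525 = 3.73886 years.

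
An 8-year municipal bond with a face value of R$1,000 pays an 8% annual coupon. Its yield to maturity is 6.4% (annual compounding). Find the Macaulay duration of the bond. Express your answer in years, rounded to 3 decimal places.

6.296 years

Periodic yield y = 0.064. Discount each cash flow and weight by its year:
  t   CF        PV=CF/(1+0.064)^t    t·PV
  1        80.00        75.1880        75.1880
  2        80.00        70.6654       141.3308
  3        80.00        66.4148       199.2445
  4        80.00        62.4200       249.6798
  5        80.00        58.6654       293.3269
  6        80.00        55.1366       330.8198
  7        80.00        51.8201       362.7410
  8     1,080.00       657.4924     5,259.9391
  Σ                  1,097.8027     6,912.2699
Price P = Σ PV = 1,097.8027.
Macaulay duration = Σ(t·PV) / P = 6,912.2699 / 1,097.8027 = 6.29646 years.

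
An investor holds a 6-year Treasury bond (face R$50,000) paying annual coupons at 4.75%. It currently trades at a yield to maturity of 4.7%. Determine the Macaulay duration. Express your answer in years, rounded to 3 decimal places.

Periodic yield y = 0.047. Discount each cash flow and weight by its year:
  t   CF        PV=CF/(1+0.047)^t    t·PV
  1     2,375.00     2,268.3859     2,268.3859
  2     2,375.00     2,166.5577     4,333.1153
  3     2,375.00     2,069.3005     6,207.9016
  4     2,375.00     1,976.4093     7,905.6372
  5     2,375.00     1,887.6880     9,438.4398
  6    52,375.00    39,759.7775   238,558.6653
  Σ                 50,128.1188   268,712.1450
Price P = Σ PV = 50,128.1188.
Macaulay duration = Σ(t·PV) / P = 268,712.1450 / 50,128.1188 = 5.36051 years.

5.361 years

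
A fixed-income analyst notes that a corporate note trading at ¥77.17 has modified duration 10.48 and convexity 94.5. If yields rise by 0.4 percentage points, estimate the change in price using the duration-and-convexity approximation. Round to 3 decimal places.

-¥3.177

Duration effect: -D_mod·Δy = -10.48 × (+0.004) = -0.041920
Convexity effect: ½·C·(Δy)² = 0.5 × 94.5 × (0.004)² = +0.0007560
ΔP/P ≈ -0.041920 + 0.0007560 = -0.041164
ΔP ≈ 77.17 × (-0.041164) = -3.17662588.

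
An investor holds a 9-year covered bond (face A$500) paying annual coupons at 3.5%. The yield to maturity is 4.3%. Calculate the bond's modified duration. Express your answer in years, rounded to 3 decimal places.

7.510 years

Periodic yield y = 0.043. First find Macaulay duration:
  t   CF        PV=CF/(1+0.043)^t    t·PV
  1        17.50        16.7785        16.7785
  2        17.50        16.0868        32.1736
  3        17.50        15.4236        46.2707
  4        17.50        14.7877        59.1508
  5        17.50        14.1781        70.8903
  6        17.50        13.5935        81.5612
  7        17.50        13.0331        91.2317
  8        17.50        12.4958        99.9663
  9       517.50       354.2840     3,188.5563
  Σ                    470.6611     3,686.5794
P = 470.6611; Macaulay duration = 3,686.5794 / 470.6611 = 7.83277 years.
Modified duration = D_Mac / (1 + y) = 7.83277 / 1.043 = 7.50985 years.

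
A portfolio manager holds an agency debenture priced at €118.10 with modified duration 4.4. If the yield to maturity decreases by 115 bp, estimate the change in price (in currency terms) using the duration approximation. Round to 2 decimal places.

Duration approximation: ΔP/P ≈ -D_mod · Δy = -4.4 × (-0.0115) = +0.050600.
ΔP ≈ 118.10 × (+0.050600) = +5.97586.

+€5.98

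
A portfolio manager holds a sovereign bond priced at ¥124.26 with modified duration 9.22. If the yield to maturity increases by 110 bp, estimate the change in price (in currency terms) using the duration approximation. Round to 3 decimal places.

-¥12.602

Duration approximation: ΔP/P ≈ -D_mod · Δy = -9.22 × (+0.011) = -0.101420.
ΔP ≈ 124.26 × (-0.101420) = -12.6024492.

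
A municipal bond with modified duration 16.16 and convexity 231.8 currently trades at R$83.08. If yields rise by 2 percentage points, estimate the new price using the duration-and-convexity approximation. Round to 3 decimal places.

R$60.080

Duration effect: -D_mod·Δy = -16.16 × (+0.02) = -0.323200
Convexity effect: ½·C·(Δy)² = 0.5 × 231.8 × (0.02)² = +0.0463600
ΔP/P ≈ -0.323200 + 0.0463600 = -0.276840
New price ≈ 83.08 × (1 - 0.276840) = 60.0801328.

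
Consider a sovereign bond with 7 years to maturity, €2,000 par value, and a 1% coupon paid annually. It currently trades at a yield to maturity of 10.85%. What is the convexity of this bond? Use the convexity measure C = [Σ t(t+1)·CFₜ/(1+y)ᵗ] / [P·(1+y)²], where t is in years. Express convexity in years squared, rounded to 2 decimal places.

43.00

With y = 0.1085:
  t   CF        PV=CF/(1+0.1085)^t    t·PV        t(t+1)·PV
  1        20.00        18.0424        18.0424          36.0848
  2        20.00        16.2764        32.5528          97.6585
  3        20.00        14.6833        44.0498         176.1993
  4        20.00        13.2461        52.9843         264.9215
  5        20.00        11.9495        59.7477         358.4865
  6        20.00        10.7799        64.6796         452.7569
  7     2,020.00       982.2035     6,875.4247      55,003.3973
  Σ                  1,067.1812     7,147.4813      56,389.5047
P = 1,067.1812.
Convexity = Σ t(t+1)·PV / [P·(1+y)²] = 56,389.5047 / (1,067.1812 × 1.228772) = 43.00201.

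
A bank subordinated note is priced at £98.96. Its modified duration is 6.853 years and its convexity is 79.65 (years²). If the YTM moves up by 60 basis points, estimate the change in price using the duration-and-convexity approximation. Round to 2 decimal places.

Duration effect: -D_mod·Δy = -6.853 × (+0.006) = -0.041118
Convexity effect: ½·C·(Δy)² = 0.5 × 79.65 × (0.006)² = +0.0014337
ΔP/P ≈ -0.041118 + 0.0014337 = -0.0396843
ΔP ≈ 98.96 × (-0.0396843) = -3.927158328.

-£3.93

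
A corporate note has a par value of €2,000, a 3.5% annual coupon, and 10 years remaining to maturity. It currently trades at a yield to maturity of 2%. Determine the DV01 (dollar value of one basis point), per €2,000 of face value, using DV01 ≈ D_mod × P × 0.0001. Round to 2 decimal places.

€1.94

Periodic yield y = 0.02.
  t   CF        PV=CF/(1+0.02)^t    t·PV
  1        70.00        68.6275        68.6275
  2        70.00        67.2818       134.5636
  3        70.00        65.9626       197.8877
  4        70.00        64.6692       258.6767
  5        70.00        63.4012       317.0058
  6        70.00        62.1580       372.9480
  7        70.00        60.9392       426.5745
  8        70.00        59.7443       477.9546
  9        70.00        58.5729       527.1558
  10    2,070.00     1,698.1210    16,981.2098
  Σ                  2,269.4776    19,762.6040
P = 2,269.4776; D_Mac = 8.70800 yrs; D_mod = 8.53725 yrs.
DV01 ≈ 8.53725 × 2,269.4776 × 0.0001 = 1.937510.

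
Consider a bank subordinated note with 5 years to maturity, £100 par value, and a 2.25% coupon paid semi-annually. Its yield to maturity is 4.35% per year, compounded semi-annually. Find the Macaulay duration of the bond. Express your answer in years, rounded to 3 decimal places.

Periodic yield y = 0.02175. Discount each cash flow and weight by its period:
  t   CF        PV=CF/(1+0.02175)^t    t·PV
  1        1.125         1.1011         1.1011
  2        1.125         1.0776         2.1552
  3        1.125         1.0547         3.1640
  4        1.125         1.0322         4.1289
  5        1.125         1.0103         5.0513
  6        1.125         0.9887         5.9325
  7        1.125         0.9677         6.7739
  8        1.125         0.9471         7.5768
  9        1.125         0.9269         8.3424
  10     101.125        81.5478       815.4777
  Σ                     90.6541       859.7037
Price P = Σ PV = 90.6541.
Macaulay duration = Σ(t·PV) / P = 859.7037 / 90.6541 = 9.48334 half-year periods.
In years: 9.48334 / 2 = 4.74167 years.

4.742 years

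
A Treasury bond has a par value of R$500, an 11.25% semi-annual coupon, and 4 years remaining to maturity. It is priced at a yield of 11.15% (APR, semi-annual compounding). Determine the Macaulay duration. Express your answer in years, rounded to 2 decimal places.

3.33 years

Periodic yield y = 0.05575. Discount each cash flow and weight by its period:
  t   CF        PV=CF/(1+0.05575)^t    t·PV
  1       28.125        26.6398        26.6398
  2       28.125        25.2331        50.4662
  3       28.125        23.9006        71.7019
  4       28.125        22.6385        90.5541
  5       28.125        21.4431       107.2154
  6       28.125        20.3108       121.8645
  7       28.125        19.2382       134.6675
  8      528.125       342.1748     2,737.3983
  Σ                    501.5789     3,340.5077
Price P = Σ PV = 501.5789.
Macaulay duration = Σ(t·PV) / P = 3,340.5077 / 501.5789 = 6.65998 half-year periods.
In years: 6.65998 / 2 = 3.32999 years.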